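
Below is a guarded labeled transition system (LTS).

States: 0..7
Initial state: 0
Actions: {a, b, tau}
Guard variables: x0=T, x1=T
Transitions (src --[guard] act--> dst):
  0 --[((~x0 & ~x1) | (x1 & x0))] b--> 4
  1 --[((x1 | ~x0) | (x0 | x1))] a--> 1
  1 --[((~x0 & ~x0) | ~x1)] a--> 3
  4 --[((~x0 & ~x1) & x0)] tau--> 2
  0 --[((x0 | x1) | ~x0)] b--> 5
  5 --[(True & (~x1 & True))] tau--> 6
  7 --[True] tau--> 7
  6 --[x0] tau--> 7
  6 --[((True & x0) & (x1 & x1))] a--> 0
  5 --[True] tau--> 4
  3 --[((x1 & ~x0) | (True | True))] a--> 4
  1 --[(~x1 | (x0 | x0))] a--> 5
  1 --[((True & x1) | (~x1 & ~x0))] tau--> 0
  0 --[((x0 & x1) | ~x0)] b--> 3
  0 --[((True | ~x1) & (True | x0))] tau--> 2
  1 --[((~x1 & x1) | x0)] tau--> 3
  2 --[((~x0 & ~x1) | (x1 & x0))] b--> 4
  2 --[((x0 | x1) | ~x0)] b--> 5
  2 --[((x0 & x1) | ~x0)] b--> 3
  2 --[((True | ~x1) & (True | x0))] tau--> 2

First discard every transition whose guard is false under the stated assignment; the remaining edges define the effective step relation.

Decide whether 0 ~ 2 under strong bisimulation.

Answer: BISIMILAR

Trace:
Refine partition for ~:
  π0 = {{0,1,2,3,4,5,6,7}}
  π1 = {{0,2},{1,6},{3},{4},{5,7}}
  π2 = {{0,2},{1},{3},{4},{5},{6},{7}}
Fixed point at round 3; 7 class(es).
[0]={0,2}  [2]={0,2}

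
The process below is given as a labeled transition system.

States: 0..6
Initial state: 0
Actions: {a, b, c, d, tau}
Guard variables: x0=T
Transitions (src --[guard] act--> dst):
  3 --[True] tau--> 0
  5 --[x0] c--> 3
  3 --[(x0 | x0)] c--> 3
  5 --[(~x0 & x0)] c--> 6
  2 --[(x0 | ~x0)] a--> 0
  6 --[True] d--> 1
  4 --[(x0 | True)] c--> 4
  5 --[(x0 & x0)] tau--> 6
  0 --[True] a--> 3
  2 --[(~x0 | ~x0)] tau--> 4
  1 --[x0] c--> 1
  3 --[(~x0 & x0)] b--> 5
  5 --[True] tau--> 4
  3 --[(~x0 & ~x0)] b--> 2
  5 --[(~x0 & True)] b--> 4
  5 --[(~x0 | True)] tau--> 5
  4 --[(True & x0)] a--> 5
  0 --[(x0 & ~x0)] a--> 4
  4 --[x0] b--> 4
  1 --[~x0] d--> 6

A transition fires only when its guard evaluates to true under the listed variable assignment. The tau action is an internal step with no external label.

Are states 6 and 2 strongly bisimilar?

Bisimulation quotient by refinement:
  round 0: {{0,1,2,3,4,5,6}}
  round 1: {{0,2},{1},{3,5},{4},{6}}
  round 2: {{0},{1},{2},{3},{4},{5},{6}}
7 equivalence class(es) (converged in 3)
6∈{6}, 2∈{2}

Answer: NOT BISIMILAR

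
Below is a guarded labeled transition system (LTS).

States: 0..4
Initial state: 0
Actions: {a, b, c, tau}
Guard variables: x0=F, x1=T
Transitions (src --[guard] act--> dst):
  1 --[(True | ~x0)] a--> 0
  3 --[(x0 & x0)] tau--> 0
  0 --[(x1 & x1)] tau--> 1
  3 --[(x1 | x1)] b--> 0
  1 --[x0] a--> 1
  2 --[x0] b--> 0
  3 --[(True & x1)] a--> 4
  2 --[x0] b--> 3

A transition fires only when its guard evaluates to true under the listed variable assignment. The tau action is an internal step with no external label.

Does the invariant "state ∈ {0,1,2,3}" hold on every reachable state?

Answer: INVARIANT HOLDS

Trace:
Inv-set: {0,1,2,3}
Reach set: {0,1}
  0: ok
  1: ok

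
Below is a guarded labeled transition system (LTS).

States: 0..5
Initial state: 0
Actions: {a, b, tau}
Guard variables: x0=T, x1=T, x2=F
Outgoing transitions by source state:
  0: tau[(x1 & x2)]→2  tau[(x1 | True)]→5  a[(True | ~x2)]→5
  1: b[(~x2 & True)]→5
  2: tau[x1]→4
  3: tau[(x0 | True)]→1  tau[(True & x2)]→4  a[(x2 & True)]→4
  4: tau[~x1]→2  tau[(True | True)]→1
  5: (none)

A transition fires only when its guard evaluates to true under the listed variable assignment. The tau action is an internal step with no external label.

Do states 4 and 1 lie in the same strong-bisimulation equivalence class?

Answer: NOT BISIMILAR

Working:
Bisimulation quotient by refinement:
  π0 = {{0,1,2,3,4,5}}
  π1 = {{0},{1},{2,3,4},{5}}
  π2 = {{0},{1},{2},{3,4},{5}}
5 equivalence class(es) (converged in 3)
class of 4: {3,4}; class of 1: {1}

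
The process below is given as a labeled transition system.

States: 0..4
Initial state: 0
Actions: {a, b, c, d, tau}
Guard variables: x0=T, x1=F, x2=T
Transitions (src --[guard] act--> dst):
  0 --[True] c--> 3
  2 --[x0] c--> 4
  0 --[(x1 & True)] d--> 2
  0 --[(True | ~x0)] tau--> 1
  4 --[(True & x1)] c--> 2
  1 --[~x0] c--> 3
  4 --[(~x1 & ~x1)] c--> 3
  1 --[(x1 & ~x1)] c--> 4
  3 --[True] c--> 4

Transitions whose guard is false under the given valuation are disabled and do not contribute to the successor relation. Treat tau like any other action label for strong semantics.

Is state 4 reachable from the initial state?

Answer: REACHABLE

Trace:
Guard filter leaves 5 enabled edge(s).
depth 0: {0}
depth 1: {1,3}  total {0,1,3}
depth 2: {4}  total {0,1,3,4}
R = {0,1,3,4}
Path to 4: c·c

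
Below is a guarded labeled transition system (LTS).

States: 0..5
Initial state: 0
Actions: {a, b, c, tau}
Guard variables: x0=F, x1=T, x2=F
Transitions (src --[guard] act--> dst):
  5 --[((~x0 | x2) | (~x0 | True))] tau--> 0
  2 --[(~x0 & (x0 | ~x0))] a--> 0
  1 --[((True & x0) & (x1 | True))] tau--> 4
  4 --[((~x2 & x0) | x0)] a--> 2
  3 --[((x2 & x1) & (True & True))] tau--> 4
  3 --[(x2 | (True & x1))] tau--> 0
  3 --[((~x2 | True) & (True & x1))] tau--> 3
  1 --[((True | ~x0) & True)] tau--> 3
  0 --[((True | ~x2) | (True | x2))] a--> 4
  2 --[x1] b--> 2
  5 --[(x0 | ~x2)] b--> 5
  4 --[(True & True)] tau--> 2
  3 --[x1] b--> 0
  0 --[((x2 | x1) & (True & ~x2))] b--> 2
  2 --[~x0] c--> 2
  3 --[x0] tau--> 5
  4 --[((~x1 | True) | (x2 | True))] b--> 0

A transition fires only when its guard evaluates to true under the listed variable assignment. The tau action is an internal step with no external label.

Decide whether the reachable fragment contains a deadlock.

Reachable = {0,2,4}
  0: a→4  b→2  [deg 2]
  2: a→0  b→2  c→2  [deg 3]
  4: b→0  tau→2  [deg 2]

Answer: DEADLOCK-FREE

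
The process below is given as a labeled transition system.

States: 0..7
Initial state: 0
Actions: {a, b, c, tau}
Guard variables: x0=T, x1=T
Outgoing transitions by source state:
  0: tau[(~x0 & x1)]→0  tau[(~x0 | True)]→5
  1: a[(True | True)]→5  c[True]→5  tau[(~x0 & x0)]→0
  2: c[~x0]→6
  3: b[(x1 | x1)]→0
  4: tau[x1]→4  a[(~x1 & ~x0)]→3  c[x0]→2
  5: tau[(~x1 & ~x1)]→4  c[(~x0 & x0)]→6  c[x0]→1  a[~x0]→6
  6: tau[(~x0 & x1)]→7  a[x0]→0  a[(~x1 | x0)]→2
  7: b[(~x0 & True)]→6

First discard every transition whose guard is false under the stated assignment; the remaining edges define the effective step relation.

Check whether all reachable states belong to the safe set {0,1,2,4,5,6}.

Answer: INVARIANT HOLDS

Trace:
Safe = {0,1,2,4,5,6}
Reach set: {0,1,5}
  0: ✓
  1: ✓
  5: ✓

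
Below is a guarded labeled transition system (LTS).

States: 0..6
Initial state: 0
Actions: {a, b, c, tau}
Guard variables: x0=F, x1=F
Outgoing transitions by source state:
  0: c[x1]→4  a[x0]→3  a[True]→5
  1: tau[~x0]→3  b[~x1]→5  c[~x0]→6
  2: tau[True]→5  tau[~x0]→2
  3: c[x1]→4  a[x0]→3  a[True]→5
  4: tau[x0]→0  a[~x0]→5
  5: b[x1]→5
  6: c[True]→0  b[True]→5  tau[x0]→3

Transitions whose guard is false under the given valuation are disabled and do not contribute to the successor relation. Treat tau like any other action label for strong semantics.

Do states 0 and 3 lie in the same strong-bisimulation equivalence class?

Answer: BISIMILAR

Trace:
Refine partition for ~:
  round 0: {{0,1,2,3,4,5,6}}
  round 1: {{0,3,4},{1},{2},{5},{6}}
Fixed point at round 2; 5 class(es).
0∈{0,3,4}, 3∈{0,3,4}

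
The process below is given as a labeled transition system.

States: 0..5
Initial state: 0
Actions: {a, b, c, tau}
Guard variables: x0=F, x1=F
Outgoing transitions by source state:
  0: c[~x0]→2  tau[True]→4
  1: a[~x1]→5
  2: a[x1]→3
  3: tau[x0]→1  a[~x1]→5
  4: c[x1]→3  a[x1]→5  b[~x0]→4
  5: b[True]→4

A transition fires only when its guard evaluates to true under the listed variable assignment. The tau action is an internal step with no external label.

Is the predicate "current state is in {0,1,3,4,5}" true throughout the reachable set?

Safe = {0,1,3,4,5}
Reach set: {0,2,4}
  0: safe
  2: outside
  4: safe
witness against invariant: c → 2

Answer: INVARIANT VIOLATED at state 2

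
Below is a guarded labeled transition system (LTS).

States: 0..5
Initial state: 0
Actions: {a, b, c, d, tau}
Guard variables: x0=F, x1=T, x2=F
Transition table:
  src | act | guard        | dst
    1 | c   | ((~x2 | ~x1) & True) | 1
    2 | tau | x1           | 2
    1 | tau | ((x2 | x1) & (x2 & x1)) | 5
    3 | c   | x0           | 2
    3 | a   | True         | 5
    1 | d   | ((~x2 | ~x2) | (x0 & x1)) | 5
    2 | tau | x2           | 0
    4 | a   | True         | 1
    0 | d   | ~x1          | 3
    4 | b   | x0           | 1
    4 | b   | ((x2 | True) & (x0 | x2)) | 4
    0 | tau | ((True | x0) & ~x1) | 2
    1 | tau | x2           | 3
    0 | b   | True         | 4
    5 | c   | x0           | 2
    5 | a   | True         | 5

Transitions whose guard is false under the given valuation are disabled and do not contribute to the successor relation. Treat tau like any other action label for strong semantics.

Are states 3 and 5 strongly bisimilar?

Answer: BISIMILAR

Working:
Refine partition for ~:
  round 0: {{0,1,2,3,4,5}}
  round 1: {{0},{1},{2},{3,4,5}}
  round 2: {{0},{1},{2},{3,5},{4}}
5 equivalence class(es) (converged in 3)
[3]={3,5}  [5]={3,5}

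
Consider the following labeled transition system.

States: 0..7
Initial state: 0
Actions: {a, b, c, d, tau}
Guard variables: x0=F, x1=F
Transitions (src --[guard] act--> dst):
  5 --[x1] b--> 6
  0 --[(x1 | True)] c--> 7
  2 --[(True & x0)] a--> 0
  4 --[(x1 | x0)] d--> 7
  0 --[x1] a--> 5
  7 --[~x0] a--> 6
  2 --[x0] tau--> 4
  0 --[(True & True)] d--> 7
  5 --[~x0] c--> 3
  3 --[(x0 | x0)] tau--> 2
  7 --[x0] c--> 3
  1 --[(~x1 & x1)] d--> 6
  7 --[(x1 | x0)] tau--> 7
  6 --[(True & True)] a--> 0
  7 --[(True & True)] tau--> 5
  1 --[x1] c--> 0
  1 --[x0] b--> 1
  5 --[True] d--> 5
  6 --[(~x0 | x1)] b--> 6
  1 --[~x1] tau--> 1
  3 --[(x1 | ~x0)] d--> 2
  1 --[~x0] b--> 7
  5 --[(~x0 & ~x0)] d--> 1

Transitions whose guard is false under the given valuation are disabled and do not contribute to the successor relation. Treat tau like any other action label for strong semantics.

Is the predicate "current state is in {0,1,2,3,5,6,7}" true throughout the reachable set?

Safe = {0,1,2,3,5,6,7}
Reach set: {0,1,2,3,5,6,7}
  0: ✓
  1: ✓
  2: ✓
  3: ✓
  5: ✓
  6: ✓
  7: ✓

Answer: INVARIANT HOLDS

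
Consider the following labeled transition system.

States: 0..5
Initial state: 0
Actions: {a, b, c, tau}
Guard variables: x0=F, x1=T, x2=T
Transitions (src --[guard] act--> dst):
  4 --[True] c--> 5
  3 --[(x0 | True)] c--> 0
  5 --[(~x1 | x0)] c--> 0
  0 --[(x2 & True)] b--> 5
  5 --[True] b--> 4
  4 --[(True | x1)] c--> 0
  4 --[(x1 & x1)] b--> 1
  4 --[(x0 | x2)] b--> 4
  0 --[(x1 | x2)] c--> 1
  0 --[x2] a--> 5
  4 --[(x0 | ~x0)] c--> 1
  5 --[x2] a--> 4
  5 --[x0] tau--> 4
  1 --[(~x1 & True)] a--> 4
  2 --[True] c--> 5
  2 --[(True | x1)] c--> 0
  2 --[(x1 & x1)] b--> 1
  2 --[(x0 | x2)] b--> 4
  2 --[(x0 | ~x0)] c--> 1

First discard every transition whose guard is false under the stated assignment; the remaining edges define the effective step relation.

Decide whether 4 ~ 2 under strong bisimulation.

Compute ~ classes (split until stable):
  P[0] = {{0,1,2,3,4,5}}
  P[1] = {{0},{1},{2,4},{3},{5}}
Fixed point at round 2; 5 class(es).
4∈{2,4}, 2∈{2,4}

Answer: BISIMILAR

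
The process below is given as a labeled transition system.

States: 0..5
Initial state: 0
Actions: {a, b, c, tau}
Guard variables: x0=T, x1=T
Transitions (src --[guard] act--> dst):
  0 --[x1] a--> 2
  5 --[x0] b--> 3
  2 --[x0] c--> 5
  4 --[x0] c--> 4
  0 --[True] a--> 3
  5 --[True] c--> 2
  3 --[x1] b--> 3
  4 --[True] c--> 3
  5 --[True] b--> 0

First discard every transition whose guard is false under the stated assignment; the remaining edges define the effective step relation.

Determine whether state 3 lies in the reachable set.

Answer: REACHABLE

Working:
Guard filter leaves 9 enabled edge(s).
Layer 0: {0}
Layer 1: {2,3}  cumulative {0,2,3}
Layer 2: {5}  cumulative {0,2,3,5}
R = {0,2,3,5}
trace reaching 3: a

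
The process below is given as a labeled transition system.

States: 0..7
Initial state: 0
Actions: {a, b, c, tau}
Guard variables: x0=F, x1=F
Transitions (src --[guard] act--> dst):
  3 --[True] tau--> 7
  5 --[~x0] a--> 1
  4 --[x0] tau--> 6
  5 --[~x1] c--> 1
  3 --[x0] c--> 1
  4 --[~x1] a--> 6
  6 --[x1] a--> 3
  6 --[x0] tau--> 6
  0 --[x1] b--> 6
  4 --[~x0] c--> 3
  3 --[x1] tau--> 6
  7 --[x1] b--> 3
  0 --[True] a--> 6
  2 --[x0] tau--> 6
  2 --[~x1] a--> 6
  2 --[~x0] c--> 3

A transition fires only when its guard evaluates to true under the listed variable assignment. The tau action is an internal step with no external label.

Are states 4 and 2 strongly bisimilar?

Answer: BISIMILAR

Trace:
Compute ~ classes (split until stable):
  round 0: {{0,1,2,3,4,5,6,7}}
  round 1: {{0},{1,6,7},{2,4,5},{3}}
  round 2: {{0},{1,6,7},{2,4},{3},{5}}
Fixed point at round 3; 5 class(es).
[4]={2,4}  [2]={2,4}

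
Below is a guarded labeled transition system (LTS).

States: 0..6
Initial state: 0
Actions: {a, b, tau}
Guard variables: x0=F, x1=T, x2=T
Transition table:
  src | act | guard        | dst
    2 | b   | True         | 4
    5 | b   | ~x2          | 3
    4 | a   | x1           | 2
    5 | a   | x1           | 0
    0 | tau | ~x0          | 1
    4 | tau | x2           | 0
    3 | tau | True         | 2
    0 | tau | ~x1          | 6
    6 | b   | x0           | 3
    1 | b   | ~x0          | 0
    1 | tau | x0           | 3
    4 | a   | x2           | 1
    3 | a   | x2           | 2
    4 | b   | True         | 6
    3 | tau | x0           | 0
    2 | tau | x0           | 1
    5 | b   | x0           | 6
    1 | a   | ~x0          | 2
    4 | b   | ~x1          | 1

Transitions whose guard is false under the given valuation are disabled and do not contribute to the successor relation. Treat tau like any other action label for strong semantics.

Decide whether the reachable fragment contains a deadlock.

Reachable = {0,1,2,4,6}
  0: tau→1  [1 out]
  1: a→2  b→0  [2 out]
  2: b→4  [1 out]
  4: a→1  a→2  b→6  tau→0  [4 out]
  6: ∅  [deadlock]
witness 6: tau·a·b·b

Answer: DEADLOCK at state 6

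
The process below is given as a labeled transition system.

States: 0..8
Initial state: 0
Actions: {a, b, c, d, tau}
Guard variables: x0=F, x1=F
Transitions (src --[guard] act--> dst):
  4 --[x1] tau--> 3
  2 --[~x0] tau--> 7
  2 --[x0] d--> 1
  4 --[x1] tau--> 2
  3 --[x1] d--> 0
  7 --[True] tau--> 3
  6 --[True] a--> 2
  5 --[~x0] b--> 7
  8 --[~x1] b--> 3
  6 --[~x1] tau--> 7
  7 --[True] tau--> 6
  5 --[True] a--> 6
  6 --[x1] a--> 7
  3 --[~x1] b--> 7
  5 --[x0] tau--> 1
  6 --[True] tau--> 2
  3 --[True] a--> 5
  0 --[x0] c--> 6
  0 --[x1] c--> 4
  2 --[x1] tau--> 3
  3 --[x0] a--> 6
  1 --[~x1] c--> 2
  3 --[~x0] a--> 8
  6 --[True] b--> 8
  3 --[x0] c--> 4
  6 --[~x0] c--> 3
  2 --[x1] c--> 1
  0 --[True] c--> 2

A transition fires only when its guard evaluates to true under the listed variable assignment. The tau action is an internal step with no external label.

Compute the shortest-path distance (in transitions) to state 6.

Layered search for 6:
  Layer 0: {0}
  Layer 1: {2}
  Layer 2: {7}
  Layer 3: {3,6}
depth(6)=3, e.g. c·tau·tau

Answer: 3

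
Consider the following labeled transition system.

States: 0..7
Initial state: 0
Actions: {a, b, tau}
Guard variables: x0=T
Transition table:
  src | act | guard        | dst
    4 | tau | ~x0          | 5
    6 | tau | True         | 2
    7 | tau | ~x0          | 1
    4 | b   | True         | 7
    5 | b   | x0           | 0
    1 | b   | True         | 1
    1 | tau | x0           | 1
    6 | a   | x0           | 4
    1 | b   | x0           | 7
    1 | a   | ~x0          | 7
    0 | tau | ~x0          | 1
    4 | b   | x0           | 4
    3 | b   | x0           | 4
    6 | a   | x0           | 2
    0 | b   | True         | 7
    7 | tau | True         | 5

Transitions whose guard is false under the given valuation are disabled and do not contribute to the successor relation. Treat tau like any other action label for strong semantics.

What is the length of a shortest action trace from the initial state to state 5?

BFS to 5:
  depth 0: {0}
  depth 1: {7}
  depth 2: {5}
depth(5)=2, e.g. b·tau

Answer: 2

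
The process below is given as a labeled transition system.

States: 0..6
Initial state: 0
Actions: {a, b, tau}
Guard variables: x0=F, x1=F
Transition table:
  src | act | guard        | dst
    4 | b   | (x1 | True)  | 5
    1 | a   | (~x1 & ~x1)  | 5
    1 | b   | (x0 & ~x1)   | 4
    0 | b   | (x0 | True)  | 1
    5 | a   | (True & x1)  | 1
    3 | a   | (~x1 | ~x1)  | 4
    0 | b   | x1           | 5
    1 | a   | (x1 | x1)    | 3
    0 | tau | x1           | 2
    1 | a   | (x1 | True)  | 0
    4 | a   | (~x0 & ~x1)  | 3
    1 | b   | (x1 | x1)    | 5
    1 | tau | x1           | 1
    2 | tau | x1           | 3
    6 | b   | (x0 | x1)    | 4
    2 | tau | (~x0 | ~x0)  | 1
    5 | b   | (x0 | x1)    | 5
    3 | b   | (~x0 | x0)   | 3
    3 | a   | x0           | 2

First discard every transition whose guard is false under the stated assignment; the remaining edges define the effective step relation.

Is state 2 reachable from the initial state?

Answer: UNREACHABLE

Trace:
8 transition(s) survive guard evaluation.
L0 = {0}
L1 = {1}  total {0,1}
L2 = {5}  total {0,1,5}
Reach set: {0,1,5}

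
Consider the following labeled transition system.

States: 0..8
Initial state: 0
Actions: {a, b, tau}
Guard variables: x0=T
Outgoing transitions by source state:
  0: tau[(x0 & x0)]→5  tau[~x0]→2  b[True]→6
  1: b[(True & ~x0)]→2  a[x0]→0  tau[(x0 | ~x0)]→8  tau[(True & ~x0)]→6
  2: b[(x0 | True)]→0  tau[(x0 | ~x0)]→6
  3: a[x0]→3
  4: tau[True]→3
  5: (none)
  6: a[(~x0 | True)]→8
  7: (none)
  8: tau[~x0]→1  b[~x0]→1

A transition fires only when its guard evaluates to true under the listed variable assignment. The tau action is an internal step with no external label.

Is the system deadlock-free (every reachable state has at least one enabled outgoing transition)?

Answer: DEADLOCK at state 5

Analysis:
Reachable = {0,5,6,8}
  0: b→6  tau→5  [2 out]
  5: ∅  [STUCK]
  6: a→8  [1 out]
  8: ∅  [STUCK]
witness 5: tau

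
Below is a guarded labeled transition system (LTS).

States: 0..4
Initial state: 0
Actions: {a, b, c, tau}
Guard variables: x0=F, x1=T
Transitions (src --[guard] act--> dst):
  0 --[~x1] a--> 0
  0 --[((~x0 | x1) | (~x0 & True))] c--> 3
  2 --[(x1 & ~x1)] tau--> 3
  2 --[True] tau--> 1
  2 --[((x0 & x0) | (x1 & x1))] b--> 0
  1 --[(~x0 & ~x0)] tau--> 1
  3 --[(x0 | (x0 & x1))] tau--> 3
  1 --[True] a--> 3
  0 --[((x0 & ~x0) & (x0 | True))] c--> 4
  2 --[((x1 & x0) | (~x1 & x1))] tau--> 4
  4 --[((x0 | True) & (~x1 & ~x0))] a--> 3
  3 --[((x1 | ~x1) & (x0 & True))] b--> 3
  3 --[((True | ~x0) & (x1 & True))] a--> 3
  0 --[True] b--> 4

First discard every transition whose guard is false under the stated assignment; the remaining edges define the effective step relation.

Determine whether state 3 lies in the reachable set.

Answer: REACHABLE

Trace:
After dropping false guards: 7 live edges.
depth 0: {0}
depth 1: {3,4}  total {0,3,4}
R = {0,3,4}
Path to 3: c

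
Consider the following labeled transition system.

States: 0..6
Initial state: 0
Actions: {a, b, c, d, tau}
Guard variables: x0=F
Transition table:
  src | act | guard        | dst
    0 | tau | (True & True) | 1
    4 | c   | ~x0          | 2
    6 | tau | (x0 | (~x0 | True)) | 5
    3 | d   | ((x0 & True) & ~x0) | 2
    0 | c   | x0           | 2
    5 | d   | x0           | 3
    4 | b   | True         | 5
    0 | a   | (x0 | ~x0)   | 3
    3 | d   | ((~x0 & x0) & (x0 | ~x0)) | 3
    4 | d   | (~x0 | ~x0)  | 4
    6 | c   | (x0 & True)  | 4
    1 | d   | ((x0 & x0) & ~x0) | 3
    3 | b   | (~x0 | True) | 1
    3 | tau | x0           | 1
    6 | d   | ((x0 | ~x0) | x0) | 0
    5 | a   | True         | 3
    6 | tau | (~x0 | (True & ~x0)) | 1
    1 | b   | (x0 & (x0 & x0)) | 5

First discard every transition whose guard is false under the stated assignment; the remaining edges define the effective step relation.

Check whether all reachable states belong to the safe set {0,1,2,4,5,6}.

Inv-set: {0,1,2,4,5,6}
Reach set: {0,1,3}
  0: ✓
  1: ✓
  3: ✗ unsafe
reach 3 via a — violates

Answer: INVARIANT VIOLATED at state 3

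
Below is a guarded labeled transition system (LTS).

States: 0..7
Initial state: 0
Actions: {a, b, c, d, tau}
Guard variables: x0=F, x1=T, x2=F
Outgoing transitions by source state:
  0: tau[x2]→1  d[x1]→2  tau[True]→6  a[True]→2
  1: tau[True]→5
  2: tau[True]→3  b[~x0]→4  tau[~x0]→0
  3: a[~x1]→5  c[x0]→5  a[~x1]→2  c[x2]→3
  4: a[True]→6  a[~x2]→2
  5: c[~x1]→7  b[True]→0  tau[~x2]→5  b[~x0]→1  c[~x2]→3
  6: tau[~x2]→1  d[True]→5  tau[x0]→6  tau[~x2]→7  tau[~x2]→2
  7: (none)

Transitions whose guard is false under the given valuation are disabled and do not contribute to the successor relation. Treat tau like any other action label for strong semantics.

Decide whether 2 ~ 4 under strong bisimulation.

Answer: NOT BISIMILAR

Analysis:
Compute ~ classes (split until stable):
  π0 = {{0,1,2,3,4,5,6,7}}
  π1 = {{0},{1},{2},{3,7},{4},{5},{6}}
7 equivalence class(es) (converged in 2)
2∈{2}, 4∈{4}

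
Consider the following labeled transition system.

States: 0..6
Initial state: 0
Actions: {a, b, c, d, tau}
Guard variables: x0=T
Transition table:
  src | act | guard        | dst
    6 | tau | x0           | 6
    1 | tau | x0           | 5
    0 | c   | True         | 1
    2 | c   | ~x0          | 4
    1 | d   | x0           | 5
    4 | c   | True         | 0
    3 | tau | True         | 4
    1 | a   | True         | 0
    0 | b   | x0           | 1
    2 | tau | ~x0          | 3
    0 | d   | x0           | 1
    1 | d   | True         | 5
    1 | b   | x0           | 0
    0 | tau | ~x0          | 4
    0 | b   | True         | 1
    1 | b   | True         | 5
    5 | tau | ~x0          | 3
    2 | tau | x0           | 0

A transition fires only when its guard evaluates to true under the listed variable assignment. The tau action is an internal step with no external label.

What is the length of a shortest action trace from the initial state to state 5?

Layered search for 5:
  L0 = {0}
  L1 = {1}
  L2 = {5}
5 enters at depth 2; path b·b

Answer: 2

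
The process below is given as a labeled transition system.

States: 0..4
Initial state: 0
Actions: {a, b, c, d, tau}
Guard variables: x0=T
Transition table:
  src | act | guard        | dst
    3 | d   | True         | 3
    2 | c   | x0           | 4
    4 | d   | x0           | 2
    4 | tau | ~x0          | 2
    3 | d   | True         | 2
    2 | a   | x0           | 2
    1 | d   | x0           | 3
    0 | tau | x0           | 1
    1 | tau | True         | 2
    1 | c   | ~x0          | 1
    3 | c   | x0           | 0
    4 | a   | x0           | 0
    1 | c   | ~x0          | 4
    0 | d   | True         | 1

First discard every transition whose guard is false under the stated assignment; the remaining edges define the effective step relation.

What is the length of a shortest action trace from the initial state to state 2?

BFS to 2:
  Layer 0: {0}
  Layer 1: {1}
  Layer 2: {2,3}
depth(2)=2, e.g. d·tau

Answer: 2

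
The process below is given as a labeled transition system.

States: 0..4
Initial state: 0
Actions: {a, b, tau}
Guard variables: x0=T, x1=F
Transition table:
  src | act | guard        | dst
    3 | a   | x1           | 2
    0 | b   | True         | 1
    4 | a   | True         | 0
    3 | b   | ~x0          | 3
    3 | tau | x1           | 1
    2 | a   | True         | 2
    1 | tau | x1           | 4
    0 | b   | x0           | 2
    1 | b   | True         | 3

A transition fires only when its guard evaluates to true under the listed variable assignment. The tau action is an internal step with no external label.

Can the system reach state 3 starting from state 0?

5 transition(s) survive guard evaluation.
L0 = {0}
L1 = {1,2}  now seen {0,1,2}
L2 = {3}  now seen {0,1,2,3}
R = {0,1,2,3}
witness 3: b·b

Answer: REACHABLE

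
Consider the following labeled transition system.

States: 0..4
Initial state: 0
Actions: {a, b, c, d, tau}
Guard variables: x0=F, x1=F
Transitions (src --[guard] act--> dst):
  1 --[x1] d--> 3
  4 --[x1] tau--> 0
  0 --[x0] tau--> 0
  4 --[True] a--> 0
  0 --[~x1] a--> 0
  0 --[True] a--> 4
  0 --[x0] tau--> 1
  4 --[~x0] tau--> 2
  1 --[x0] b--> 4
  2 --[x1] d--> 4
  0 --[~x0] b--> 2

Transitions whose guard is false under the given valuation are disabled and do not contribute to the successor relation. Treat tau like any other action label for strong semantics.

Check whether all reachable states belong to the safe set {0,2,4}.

Safe = {0,2,4}
Reach set: {0,2,4}
  0: safe
  2: safe
  4: safe

Answer: INVARIANT HOLDS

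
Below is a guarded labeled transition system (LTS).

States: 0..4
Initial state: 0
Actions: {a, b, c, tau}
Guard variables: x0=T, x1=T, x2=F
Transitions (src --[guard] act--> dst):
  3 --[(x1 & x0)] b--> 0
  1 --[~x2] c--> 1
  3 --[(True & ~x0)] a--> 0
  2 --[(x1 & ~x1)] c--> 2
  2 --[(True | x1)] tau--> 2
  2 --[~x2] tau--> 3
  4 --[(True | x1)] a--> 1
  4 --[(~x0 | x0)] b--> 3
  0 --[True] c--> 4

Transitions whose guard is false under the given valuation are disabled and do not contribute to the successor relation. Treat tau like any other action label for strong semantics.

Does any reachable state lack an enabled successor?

Reach set: {0,1,3,4}
  0: c→4  [deg 1]
  1: c→1  [deg 1]
  3: b→0  [deg 1]
  4: a→1  b→3  [deg 2]

Answer: DEADLOCK-FREE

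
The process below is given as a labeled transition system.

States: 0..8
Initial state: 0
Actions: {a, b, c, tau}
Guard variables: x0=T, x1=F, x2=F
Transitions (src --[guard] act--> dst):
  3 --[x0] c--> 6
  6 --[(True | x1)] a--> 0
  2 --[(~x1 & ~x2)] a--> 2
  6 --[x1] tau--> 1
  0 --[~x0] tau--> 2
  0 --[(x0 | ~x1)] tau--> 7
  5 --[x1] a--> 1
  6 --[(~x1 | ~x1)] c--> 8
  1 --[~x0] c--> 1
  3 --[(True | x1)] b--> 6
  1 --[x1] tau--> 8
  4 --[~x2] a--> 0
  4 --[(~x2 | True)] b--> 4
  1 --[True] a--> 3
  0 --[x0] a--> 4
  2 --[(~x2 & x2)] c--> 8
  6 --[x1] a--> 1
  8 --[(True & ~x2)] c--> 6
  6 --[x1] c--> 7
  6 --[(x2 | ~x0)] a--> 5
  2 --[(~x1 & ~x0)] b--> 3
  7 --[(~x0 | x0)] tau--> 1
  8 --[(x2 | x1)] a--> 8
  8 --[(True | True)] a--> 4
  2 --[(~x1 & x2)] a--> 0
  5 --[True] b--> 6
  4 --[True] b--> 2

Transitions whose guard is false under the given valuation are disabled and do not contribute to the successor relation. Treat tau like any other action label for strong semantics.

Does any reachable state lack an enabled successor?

R = {0,1,2,3,4,6,7,8}
  0: a→4  tau→7  [deg 2]
  1: a→3  [deg 1]
  2: a→2  [deg 1]
  3: b→6  c→6  [deg 2]
  4: a→0  b→2  b→4  [deg 3]
  6: a→0  c→8  [deg 2]
  7: tau→1  [deg 1]
  8: a→4  c→6  [deg 2]

Answer: DEADLOCK-FREE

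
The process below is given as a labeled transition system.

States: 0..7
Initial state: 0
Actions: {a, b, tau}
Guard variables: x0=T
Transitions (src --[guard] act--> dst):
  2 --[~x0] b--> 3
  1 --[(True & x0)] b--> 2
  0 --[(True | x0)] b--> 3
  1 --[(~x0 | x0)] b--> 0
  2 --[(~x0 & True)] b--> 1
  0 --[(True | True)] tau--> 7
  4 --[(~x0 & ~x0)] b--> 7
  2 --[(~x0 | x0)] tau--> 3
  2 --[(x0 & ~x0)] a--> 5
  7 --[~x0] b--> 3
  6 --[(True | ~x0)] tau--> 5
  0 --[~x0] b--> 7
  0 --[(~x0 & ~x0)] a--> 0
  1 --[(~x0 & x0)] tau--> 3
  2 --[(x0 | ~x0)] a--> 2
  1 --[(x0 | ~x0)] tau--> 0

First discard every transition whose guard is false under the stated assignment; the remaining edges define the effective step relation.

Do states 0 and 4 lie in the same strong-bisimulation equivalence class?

Answer: NOT BISIMILAR

Trace:
Bisimulation quotient by refinement:
  P[0] = {{0,1,2,3,4,5,6,7}}
  P[1] = {{0,1},{2},{3,4,5,7},{6}}
  P[2] = {{0},{1},{2},{3,4,5,7},{6}}
Fixed point at round 3; 5 class(es).
class of 0: {0}; class of 4: {3,4,5,7}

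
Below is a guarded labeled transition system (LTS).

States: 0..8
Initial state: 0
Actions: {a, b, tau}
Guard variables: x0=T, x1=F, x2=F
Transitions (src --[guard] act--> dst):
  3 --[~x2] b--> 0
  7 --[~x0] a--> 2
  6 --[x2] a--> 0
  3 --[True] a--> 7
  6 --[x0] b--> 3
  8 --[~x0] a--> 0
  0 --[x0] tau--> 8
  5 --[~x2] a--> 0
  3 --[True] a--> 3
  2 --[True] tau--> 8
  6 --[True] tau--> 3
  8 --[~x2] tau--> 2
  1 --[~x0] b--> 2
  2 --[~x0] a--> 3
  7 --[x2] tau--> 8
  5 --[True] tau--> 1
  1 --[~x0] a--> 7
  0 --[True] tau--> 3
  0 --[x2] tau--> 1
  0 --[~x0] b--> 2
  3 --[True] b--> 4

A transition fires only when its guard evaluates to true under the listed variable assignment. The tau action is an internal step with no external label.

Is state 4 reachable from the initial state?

Guard filter leaves 12 enabled edge(s).
depth 0: {0}
depth 1: {3,8}  total {0,3,8}
depth 2: {2,4,7}  total {0,2,3,4,7,8}
Reachable = {0,2,3,4,7,8}
witness 4: tau·b

Answer: REACHABLE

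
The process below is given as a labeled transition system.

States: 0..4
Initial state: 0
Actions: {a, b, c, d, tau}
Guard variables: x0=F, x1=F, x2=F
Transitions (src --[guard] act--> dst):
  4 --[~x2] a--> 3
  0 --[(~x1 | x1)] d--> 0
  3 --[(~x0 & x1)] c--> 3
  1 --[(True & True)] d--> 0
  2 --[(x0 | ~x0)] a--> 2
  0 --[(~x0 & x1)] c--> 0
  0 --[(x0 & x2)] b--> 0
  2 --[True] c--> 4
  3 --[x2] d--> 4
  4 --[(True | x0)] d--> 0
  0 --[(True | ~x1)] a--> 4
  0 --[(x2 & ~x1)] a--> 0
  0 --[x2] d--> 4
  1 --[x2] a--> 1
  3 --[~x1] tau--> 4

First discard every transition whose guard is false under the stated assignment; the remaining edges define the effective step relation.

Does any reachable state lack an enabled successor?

Answer: DEADLOCK-FREE

Analysis:
R = {0,3,4}
  0: a→4  d→0  [2 exit(s)]
  3: tau→4  [1 exit(s)]
  4: a→3  d→0  [2 exit(s)]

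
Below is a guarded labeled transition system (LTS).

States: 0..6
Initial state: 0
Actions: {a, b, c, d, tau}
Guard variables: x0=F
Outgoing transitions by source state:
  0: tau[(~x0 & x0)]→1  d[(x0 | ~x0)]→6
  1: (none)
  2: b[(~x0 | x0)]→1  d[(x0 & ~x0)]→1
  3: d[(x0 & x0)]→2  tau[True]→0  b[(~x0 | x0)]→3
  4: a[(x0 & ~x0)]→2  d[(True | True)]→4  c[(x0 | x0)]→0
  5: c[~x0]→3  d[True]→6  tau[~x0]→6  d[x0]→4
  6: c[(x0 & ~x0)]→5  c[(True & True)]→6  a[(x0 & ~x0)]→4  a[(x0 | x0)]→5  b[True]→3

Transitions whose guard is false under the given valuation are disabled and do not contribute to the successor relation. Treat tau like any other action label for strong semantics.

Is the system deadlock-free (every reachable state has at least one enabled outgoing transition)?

Reach set: {0,3,6}
  0: d→6  [1 exit(s)]
  3: b→3  tau→0  [2 exit(s)]
  6: b→3  c→6  [2 exit(s)]

Answer: DEADLOCK-FREE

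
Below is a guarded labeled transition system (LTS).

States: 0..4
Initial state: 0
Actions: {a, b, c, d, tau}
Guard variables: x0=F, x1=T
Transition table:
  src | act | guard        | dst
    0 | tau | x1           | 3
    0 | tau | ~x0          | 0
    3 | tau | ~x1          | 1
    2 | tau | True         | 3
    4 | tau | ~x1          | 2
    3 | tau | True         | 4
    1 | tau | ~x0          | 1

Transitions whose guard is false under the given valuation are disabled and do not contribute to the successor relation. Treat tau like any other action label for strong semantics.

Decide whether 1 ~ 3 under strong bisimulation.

Answer: NOT BISIMILAR

Trace:
Compute ~ classes (split until stable):
  round 0: {{0,1,2,3,4}}
  round 1: {{0,1,2,3},{4}}
  round 2: {{0,1,2},{3},{4}}
  round 3: {{0},{1},{2},{3},{4}}
stable after 4 split(s): 5 block(s)
1∈{1}, 3∈{3}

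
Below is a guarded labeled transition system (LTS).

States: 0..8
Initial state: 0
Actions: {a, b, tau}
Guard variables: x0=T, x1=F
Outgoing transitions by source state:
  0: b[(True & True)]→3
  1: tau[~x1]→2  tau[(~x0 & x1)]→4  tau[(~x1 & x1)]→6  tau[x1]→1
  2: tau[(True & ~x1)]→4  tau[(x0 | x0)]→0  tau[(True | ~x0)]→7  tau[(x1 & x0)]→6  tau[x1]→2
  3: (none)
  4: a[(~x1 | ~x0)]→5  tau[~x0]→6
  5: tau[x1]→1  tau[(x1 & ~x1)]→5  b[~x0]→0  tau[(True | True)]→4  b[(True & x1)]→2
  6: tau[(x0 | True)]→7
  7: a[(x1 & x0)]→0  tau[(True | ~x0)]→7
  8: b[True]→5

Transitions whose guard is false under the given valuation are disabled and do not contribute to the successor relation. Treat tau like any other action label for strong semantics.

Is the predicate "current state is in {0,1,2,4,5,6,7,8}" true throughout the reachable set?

Answer: INVARIANT VIOLATED at state 3

Analysis:
Allowed set {0,1,2,4,5,6,7,8}
Reach set: {0,3}
  0: safe
  3: outside
reach 3 via b — violates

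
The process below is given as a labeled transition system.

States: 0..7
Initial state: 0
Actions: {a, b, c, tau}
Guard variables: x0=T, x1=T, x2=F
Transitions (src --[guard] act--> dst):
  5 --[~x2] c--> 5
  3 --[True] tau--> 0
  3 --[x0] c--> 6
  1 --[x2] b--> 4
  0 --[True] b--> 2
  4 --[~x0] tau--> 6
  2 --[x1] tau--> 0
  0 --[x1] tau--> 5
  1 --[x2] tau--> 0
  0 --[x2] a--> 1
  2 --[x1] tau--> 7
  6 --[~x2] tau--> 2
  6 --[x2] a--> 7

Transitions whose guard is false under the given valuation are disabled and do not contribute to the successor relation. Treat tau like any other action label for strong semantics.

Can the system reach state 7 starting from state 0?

Guard filter leaves 8 enabled edge(s).
Layer 0: {0}
Layer 1: {2,5}  cumulative {0,2,5}
Layer 2: {7}  cumulative {0,2,5,7}
Reachable = {0,2,5,7}
Path to 7: b·tau

Answer: REACHABLE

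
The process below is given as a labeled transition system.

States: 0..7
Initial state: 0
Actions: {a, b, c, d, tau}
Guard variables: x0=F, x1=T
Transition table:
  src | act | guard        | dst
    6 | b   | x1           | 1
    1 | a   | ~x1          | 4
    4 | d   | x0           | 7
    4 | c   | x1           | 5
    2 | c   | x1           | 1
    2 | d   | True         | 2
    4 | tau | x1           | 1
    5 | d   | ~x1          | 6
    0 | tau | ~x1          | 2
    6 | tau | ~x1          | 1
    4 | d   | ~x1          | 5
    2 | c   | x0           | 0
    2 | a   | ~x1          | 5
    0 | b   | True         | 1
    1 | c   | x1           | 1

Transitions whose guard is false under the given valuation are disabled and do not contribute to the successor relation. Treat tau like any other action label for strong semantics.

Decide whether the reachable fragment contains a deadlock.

Answer: DEADLOCK-FREE

Working:
Reachable = {0,1}
  0: b→1  [deg 1]
  1: c→1  [deg 1]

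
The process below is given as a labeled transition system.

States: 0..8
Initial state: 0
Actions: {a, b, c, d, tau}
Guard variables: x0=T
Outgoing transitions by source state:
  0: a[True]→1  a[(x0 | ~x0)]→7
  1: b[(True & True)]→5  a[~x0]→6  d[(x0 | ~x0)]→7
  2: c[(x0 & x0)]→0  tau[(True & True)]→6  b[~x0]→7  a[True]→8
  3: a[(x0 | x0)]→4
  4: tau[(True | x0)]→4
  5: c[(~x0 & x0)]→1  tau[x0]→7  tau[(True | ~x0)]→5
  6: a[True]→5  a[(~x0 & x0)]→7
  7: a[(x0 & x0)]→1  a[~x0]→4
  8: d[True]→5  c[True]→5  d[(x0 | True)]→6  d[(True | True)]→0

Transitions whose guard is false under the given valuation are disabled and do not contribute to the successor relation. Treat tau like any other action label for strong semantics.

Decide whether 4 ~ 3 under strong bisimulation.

Answer: NOT BISIMILAR

Working:
Refine partition for ~:
  π0 = {{0,1,2,3,4,5,6,7,8}}
  π1 = {{0,3,6,7},{1},{2},{4,5},{8}}
  π2 = {{0},{1},{2},{3,6},{4},{5},{7},{8}}
  π3 = {{0},{1},{2},{3},{4},{5},{6},{7},{8}}
Fixed point at round 4; 9 class(es).
class of 4: {4}; class of 3: {3}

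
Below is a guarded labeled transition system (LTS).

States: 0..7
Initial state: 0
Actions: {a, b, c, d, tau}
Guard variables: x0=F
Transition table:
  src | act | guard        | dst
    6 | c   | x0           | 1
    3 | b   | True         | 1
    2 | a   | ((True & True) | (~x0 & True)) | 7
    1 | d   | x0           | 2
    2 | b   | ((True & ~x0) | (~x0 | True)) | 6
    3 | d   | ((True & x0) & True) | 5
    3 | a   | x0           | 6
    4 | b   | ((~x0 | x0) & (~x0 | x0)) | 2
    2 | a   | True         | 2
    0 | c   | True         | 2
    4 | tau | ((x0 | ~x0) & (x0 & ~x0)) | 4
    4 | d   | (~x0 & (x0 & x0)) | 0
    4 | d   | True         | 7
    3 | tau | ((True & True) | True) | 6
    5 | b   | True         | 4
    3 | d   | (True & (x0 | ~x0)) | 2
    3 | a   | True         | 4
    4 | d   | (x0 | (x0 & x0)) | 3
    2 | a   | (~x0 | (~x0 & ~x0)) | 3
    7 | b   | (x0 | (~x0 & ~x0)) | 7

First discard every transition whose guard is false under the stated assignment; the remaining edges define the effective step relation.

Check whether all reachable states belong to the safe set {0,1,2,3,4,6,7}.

Allowed set {0,1,2,3,4,6,7}
Reachable = {0,1,2,3,4,6,7}
  0: ok
  1: ok
  2: ok
  3: ok
  4: ok
  6: ok
  7: ok

Answer: INVARIANT HOLDS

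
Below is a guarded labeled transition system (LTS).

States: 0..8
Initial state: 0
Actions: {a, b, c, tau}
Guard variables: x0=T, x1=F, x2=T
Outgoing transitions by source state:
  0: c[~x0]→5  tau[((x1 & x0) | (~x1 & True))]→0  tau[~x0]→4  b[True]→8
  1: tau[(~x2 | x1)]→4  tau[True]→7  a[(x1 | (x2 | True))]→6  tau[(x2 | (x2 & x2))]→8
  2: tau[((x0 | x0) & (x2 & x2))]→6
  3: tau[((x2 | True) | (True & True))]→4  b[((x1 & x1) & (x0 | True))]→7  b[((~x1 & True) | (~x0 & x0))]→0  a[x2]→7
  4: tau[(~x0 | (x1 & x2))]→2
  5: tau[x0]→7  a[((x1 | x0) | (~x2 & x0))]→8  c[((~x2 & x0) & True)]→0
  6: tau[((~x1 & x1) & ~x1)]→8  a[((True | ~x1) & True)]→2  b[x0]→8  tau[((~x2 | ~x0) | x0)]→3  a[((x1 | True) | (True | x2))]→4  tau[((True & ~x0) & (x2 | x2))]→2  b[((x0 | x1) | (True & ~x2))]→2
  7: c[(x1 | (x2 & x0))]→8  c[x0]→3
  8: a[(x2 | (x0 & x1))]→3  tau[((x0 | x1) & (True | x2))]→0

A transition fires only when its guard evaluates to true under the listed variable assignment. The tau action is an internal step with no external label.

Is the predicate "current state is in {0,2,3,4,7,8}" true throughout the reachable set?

Inv-set: {0,2,3,4,7,8}
R = {0,3,4,7,8}
  0: ok
  3: ok
  4: ok
  7: ok
  8: ok

Answer: INVARIANT HOLDS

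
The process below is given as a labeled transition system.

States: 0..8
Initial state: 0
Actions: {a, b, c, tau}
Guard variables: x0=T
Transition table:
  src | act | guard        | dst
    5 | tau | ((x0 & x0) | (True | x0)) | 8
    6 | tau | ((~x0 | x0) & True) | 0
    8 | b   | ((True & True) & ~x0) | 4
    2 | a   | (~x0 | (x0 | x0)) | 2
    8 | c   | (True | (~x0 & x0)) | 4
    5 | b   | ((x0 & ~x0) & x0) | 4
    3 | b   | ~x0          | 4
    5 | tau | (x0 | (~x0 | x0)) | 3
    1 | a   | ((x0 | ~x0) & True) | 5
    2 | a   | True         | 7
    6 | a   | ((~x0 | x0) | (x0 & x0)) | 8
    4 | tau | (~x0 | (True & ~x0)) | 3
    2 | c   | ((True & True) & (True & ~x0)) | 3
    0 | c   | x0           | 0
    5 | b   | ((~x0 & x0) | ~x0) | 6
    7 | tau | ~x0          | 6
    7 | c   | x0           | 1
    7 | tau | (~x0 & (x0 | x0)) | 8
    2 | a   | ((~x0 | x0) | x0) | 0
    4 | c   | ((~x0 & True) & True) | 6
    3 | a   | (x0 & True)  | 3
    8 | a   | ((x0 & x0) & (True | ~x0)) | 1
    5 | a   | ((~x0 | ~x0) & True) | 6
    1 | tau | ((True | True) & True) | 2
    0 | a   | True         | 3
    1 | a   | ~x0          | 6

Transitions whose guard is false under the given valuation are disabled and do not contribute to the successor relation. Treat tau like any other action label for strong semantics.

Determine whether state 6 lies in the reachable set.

After dropping false guards: 15 live edges.
Layer 0: {0}
Layer 1: {3}  total {0,3}
R = {0,3}

Answer: UNREACHABLE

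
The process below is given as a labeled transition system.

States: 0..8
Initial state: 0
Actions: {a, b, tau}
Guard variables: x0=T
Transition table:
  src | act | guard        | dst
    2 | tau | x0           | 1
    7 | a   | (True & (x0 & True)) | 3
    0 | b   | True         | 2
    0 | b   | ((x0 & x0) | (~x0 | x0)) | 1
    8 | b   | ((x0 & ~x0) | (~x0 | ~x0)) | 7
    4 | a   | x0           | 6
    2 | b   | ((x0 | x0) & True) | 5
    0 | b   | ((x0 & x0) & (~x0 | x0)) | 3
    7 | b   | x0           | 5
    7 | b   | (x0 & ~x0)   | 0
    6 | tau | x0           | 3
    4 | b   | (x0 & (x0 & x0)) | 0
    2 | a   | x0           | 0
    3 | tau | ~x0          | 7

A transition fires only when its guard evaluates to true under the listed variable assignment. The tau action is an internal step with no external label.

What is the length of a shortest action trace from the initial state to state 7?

Layered search for 7:
  Layer 0: {0}
  Layer 1: {1,2,3}
  Layer 2: {5}
7 never appears.

Answer: UNREACHABLE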